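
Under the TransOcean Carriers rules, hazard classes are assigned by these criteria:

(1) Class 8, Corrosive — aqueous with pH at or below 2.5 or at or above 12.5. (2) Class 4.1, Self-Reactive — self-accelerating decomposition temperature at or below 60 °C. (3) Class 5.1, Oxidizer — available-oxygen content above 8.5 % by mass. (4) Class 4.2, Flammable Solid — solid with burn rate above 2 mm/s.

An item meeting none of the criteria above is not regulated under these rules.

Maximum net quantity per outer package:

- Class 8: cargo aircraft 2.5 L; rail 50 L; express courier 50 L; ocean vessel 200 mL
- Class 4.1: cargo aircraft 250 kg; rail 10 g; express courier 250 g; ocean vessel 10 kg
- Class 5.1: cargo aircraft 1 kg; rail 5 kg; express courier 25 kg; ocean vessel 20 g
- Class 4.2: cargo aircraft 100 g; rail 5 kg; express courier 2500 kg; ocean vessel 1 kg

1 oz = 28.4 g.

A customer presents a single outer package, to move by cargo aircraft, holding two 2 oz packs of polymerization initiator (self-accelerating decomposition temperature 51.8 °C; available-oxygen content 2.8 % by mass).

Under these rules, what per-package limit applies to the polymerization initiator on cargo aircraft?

Self-accelerating decomposition temperature 51.8 °C meets the Class 4.1 criterion (Self-Reactive), so the polymerization initiator is Class 4.1.
The cargo aircraft limit for Class 4.1 is 250 kg.

250 kg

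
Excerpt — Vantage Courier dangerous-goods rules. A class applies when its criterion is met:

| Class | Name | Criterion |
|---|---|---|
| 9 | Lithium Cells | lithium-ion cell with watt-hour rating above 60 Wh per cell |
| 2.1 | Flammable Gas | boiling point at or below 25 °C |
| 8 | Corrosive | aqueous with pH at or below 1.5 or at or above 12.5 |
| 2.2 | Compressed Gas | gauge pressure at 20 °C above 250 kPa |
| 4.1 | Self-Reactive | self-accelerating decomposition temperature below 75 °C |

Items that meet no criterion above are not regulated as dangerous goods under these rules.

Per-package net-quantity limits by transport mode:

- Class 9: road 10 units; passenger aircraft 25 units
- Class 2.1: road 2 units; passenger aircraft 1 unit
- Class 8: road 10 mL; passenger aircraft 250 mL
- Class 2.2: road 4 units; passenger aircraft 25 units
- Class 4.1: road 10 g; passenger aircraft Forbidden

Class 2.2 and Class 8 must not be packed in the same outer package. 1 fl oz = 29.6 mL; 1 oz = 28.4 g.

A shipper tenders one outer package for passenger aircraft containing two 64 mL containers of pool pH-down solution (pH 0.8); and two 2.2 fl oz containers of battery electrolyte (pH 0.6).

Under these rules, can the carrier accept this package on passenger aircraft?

No

Pool pH-down solution: pH 0.8 ≤ 1.5 → Class 8 (Corrosive).
With pH 0.6 (≤ 1.5), the battery electrolyte falls in Class 8.
Class 8 net quantity: (two 64 mL containers = 128 mL) + (two 2.2 fl oz containers = 130.24 mL) = 258.24 mL.
258.24 mL exceeds the passenger aircraft limit of 250 mL for Class 8.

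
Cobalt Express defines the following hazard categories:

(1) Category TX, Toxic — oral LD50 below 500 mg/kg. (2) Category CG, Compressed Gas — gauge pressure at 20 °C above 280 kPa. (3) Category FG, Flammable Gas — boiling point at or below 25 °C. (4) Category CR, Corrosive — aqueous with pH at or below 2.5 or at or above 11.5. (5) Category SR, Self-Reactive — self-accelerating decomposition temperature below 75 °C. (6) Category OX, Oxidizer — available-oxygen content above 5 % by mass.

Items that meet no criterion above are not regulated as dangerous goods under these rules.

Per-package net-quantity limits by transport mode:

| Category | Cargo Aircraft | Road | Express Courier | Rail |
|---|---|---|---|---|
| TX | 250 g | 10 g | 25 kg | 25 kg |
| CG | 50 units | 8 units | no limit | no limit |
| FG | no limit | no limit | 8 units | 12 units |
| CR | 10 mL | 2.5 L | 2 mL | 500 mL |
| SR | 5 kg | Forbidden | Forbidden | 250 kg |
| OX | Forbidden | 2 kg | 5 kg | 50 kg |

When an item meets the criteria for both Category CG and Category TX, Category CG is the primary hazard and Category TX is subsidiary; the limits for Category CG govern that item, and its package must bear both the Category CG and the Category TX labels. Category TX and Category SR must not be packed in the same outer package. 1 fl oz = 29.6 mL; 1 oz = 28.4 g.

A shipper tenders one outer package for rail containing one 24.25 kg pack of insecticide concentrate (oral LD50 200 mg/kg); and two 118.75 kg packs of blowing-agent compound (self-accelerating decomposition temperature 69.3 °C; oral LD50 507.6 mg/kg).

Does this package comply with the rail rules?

The insecticide concentrate has oral LD50 200 mg/kg, which is < 500 mg/kg, so it is Category TX (Toxic).
Blowing-agent compound: self-accelerating decomposition temperature 69.3 °C < 75 °C → Category SR (Self-Reactive).
Category TX quantity: 24.25 kg.
That is within the Category TX rail limit of 25 kg.
Category SR quantity: two 118.75 kg packs = 237.5 kg.
That is within the Category SR rail limit of 250 kg.
Category TX and Category SR may not share an outer package.

No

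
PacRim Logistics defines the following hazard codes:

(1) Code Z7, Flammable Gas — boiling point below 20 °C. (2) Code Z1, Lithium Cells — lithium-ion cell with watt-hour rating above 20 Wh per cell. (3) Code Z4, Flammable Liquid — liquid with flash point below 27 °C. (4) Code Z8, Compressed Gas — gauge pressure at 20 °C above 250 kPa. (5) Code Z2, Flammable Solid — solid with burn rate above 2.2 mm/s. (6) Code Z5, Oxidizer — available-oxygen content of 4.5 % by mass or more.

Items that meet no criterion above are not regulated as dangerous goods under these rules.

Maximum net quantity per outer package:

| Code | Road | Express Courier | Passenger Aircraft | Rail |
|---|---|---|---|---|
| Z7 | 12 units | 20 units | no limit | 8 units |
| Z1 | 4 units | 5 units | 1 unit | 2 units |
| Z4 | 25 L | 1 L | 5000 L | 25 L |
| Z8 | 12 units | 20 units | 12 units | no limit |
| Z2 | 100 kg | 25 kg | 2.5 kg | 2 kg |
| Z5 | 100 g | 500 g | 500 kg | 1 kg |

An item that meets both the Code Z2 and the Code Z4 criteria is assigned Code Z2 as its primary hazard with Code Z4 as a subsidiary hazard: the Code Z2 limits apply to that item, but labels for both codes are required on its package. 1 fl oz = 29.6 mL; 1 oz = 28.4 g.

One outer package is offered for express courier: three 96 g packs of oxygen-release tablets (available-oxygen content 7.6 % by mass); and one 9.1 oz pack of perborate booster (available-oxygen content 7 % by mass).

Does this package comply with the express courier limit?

No

The oxygen-release tablets have available-oxygen content 7.6 % by mass, which is ≥ 4.5 % by mass, so they are Code Z5 (Oxidizer).
The perborate booster has available-oxygen content 7 % by mass, which is ≥ 4.5 % by mass, so it is Code Z5 (Oxidizer).
Total Code Z5: (three 96 g packs = 288 g) + (one 9.1 oz pack = 258.44 g) = 546.44 g.
546.44 g exceeds the express courier limit of 500 g for Code Z5.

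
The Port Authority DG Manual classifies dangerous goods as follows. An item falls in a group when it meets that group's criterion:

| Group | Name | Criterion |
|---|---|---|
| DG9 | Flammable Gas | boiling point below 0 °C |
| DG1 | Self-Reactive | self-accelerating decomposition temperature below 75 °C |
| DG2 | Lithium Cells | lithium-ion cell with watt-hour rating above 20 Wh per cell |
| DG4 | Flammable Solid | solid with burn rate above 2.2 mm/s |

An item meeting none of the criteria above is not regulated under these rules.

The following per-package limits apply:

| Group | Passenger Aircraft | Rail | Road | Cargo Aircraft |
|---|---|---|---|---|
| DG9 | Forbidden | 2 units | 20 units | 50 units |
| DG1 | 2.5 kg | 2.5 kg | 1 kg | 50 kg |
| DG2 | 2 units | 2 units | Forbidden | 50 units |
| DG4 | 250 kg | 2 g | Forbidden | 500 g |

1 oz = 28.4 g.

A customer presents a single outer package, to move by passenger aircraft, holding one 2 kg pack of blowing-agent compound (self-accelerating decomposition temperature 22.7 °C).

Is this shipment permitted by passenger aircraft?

With self-accelerating decomposition temperature 22.7 °C (< 75 °C), the blowing-agent compound falls in Group DG1.
Group DG1 quantity: 2 kg.
2 kg ≤ 2.5 kg (passenger aircraft limit, Group DG1) — within limit.

Yes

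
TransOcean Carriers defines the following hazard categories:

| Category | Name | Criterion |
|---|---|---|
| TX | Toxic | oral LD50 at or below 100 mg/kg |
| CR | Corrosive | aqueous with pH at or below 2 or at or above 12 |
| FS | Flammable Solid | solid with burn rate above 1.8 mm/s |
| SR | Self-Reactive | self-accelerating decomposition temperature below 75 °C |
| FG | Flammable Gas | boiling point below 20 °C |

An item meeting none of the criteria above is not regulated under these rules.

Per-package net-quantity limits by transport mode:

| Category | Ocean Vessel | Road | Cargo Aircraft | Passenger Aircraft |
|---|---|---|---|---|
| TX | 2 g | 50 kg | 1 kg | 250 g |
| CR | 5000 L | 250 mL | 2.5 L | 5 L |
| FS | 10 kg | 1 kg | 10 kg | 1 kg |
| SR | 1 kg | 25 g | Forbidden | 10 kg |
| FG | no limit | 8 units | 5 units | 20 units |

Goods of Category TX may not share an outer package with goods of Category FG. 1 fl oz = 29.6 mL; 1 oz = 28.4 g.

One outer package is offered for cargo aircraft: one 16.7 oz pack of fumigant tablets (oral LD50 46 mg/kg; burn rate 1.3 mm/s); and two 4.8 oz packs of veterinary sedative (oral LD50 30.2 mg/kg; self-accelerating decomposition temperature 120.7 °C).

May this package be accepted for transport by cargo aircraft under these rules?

The fumigant tablets have oral LD50 46 mg/kg, which is ≤ 100 mg/kg, so they are Category TX (Toxic).
Oral LD50 30.2 mg/kg meets the Category TX criterion (Toxic), so the veterinary sedative is Category TX.
Total Category TX: (one 16.7 oz pack = 474.28 g) + (two 4.8 oz packs = 272.64 g) = 746.92 g.
746.92 g ≤ 1 kg (cargo aircraft limit, Category TX) — within limit.

Yes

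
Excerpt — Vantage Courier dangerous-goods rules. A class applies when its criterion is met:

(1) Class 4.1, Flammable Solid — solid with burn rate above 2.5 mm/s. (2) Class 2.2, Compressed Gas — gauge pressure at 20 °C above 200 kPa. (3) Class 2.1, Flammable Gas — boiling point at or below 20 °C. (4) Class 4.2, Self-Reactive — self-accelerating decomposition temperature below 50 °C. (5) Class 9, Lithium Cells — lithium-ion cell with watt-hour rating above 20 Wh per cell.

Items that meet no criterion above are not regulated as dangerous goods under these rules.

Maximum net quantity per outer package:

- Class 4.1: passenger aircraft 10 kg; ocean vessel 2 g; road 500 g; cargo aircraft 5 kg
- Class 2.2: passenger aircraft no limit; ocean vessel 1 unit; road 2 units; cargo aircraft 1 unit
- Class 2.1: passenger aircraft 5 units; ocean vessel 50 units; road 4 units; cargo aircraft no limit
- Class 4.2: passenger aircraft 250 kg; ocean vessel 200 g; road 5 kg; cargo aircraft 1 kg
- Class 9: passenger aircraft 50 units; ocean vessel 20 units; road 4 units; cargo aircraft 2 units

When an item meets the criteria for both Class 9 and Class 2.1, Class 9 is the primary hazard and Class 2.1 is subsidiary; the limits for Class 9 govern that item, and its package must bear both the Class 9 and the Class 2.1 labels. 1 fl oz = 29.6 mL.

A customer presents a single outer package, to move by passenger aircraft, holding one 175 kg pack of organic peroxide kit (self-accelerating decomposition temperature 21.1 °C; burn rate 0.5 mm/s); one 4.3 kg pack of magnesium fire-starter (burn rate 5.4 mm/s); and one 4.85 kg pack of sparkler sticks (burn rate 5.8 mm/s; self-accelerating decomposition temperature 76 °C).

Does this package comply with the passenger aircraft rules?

Self-accelerating decomposition temperature 21.1 °C meets the Class 4.2 criterion (Self-Reactive), so the organic peroxide kit is Class 4.2.
The magnesium fire-starter has burn rate 5.4 mm/s, which is > 2.5 mm/s, so it is Class 4.1 (Flammable Solid).
Sparkler sticks: burn rate 5.8 mm/s > 2.5 mm/s → Class 4.1 (Flammable Solid).
Total Class 4.1: 4.3 kg + 4.85 kg = 9.15 kg.
9.15 kg is within the passenger aircraft limit of 10 kg for Class 4.1.
Class 4.2 quantity: 175 kg.
175 kg ≤ 250 kg (passenger aircraft limit, Class 4.2) — within limit.
Every hazard class is within its passenger aircraft limit and no segregation rule is violated.

Yes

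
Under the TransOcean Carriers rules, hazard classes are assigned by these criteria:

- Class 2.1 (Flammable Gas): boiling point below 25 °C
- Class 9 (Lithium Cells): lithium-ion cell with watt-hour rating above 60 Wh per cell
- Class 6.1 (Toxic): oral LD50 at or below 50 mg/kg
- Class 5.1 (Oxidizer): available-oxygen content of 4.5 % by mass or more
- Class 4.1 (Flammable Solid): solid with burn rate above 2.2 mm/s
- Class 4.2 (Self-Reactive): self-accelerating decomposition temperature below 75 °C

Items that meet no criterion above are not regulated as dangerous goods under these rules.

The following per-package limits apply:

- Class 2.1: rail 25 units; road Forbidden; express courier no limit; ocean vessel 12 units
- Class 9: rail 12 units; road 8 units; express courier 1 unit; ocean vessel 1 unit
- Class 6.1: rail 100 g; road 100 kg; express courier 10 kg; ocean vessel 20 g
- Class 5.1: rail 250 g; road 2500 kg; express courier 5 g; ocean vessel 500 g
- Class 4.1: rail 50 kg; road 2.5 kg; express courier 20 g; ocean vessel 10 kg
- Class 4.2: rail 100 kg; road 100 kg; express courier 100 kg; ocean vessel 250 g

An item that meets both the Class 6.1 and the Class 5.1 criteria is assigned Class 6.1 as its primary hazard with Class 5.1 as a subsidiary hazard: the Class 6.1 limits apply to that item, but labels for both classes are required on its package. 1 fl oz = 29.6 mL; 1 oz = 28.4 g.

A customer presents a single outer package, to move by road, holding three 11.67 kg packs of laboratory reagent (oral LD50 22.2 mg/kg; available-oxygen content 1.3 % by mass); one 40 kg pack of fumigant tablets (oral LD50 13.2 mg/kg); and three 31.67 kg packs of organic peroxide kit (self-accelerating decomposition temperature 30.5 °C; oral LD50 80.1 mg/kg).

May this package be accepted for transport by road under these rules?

Laboratory reagent: oral LD50 22.2 mg/kg ≤ 50 mg/kg → Class 6.1 (Toxic).
The fumigant tablets have oral LD50 13.2 mg/kg, which is ≤ 50 mg/kg, so they are Class 6.1 (Toxic).
Self-accelerating decomposition temperature 30.5 °C meets the Class 4.2 criterion (Self-Reactive), so the organic peroxide kit is Class 4.2.
Total Class 6.1: (three 11.67 kg packs = 35.01 kg) + 40 kg = 75.01 kg.
75.01 kg is within the road limit of 100 kg for Class 6.1.
Class 4.2 quantity: three 31.67 kg packs = 95.01 kg.
That is within the Class 4.2 road limit of 100 kg.
Every hazard class is within its road limit and no segregation rule is violated.

Yes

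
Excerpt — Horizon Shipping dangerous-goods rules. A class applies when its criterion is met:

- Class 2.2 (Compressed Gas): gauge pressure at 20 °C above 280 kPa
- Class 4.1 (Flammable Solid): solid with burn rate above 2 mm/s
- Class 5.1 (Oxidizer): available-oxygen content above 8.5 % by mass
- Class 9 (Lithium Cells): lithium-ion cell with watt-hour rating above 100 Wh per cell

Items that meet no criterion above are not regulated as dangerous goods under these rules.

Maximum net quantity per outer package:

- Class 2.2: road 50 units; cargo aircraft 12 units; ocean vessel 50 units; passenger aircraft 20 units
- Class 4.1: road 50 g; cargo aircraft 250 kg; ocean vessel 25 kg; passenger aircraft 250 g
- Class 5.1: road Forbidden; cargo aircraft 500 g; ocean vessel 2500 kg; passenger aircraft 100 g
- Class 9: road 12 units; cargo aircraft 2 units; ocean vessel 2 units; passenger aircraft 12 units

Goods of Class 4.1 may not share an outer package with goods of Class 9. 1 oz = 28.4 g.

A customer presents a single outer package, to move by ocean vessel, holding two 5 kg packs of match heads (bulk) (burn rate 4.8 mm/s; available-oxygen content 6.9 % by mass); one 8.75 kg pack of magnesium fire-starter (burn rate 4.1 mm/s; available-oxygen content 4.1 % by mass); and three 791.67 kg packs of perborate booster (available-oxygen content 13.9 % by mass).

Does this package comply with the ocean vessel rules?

Yes

The match heads (bulk) have burn rate 4.8 mm/s, which is > 2 mm/s, so they are Class 4.1 (Flammable Solid).
With burn rate 4.1 mm/s (> 2 mm/s), the magnesium fire-starter falls in Class 4.1.
The perborate booster has available-oxygen content 13.9 % by mass, which is > 8.5 % by mass, so it is Class 5.1 (Oxidizer).
Total Class 4.1: (two 5 kg packs = 10 kg) + 8.75 kg = 18.75 kg.
18.75 kg ≤ 25 kg (ocean vessel limit, Class 4.1) — within limit.
Class 5.1 quantity: three 791.67 kg packs = 2375.01 kg.
2375.01 kg is within the ocean vessel limit of 2500 kg for Class 5.1.
The segregation rule (Class 4.1 with Class 9) does not apply to Class 4.1 with Class 5.1.
Every hazard class is within its ocean vessel limit and no segregation rule is violated.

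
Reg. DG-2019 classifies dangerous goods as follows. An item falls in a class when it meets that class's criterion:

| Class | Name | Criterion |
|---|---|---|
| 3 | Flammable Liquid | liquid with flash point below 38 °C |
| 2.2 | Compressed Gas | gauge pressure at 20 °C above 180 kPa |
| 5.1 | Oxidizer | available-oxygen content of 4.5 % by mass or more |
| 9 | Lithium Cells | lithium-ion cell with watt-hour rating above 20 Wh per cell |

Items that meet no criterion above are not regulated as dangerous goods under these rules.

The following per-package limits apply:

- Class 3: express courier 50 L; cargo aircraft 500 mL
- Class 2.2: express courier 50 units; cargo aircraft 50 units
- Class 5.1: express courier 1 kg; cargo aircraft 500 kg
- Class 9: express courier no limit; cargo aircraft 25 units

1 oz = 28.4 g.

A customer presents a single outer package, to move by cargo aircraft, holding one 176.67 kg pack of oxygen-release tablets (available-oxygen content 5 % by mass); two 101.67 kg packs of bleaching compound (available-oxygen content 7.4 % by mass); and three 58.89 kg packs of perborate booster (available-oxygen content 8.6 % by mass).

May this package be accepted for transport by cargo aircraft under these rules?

No

Available-oxygen content 5 % by mass meets the Class 5.1 criterion (Oxidizer), so the oxygen-release tablets are Class 5.1.
Available-oxygen content 7.4 % by mass meets the Class 5.1 criterion (Oxidizer), so the bleaching compound is Class 5.1.
With available-oxygen content 8.6 % by mass (≥ 4.5 % by mass), the perborate booster falls in Class 5.1.
Class 5.1 net quantity: 176.67 kg + (two 101.67 kg packs = 203.34 kg) + (three 58.89 kg packs = 176.67 kg) = 556.68 kg.
That exceeds the Class 5.1 cargo aircraft limit of 500 kg.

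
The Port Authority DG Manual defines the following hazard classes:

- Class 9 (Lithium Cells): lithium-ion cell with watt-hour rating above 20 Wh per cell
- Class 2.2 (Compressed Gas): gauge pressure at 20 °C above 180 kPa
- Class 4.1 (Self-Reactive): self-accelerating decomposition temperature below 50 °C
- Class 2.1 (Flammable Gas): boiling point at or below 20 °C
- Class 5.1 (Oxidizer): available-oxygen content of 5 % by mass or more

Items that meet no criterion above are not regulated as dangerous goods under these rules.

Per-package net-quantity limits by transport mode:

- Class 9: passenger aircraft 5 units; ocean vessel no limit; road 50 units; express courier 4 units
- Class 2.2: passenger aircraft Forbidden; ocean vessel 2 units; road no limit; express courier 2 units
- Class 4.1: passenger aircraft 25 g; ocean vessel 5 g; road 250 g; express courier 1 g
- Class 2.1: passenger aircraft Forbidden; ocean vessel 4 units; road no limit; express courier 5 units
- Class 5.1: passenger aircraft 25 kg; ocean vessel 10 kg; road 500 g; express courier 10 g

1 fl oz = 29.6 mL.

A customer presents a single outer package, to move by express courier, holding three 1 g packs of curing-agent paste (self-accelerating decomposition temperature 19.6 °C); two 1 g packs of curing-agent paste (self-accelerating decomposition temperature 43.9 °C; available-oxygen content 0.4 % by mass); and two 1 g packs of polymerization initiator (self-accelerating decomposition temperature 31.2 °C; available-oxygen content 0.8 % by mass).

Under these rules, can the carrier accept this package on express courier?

No

Self-accelerating decomposition temperature 19.6 °C meets the Class 4.1 criterion (Self-Reactive), so the curing-agent paste is Class 4.1.
The curing-agent paste has self-accelerating decomposition temperature 43.9 °C, which is < 50 °C, so it is Class 4.1 (Self-Reactive).
Self-accelerating decomposition temperature 31.2 °C meets the Class 4.1 criterion (Self-Reactive), so the polymerization initiator is Class 4.1.
Class 4.1 net quantity: (three 1 g packs = 3 g) + (two 1 g packs = 2 g) + (two 1 g packs = 2 g) = 7 g.
That exceeds the Class 4.1 express courier limit of 1 g.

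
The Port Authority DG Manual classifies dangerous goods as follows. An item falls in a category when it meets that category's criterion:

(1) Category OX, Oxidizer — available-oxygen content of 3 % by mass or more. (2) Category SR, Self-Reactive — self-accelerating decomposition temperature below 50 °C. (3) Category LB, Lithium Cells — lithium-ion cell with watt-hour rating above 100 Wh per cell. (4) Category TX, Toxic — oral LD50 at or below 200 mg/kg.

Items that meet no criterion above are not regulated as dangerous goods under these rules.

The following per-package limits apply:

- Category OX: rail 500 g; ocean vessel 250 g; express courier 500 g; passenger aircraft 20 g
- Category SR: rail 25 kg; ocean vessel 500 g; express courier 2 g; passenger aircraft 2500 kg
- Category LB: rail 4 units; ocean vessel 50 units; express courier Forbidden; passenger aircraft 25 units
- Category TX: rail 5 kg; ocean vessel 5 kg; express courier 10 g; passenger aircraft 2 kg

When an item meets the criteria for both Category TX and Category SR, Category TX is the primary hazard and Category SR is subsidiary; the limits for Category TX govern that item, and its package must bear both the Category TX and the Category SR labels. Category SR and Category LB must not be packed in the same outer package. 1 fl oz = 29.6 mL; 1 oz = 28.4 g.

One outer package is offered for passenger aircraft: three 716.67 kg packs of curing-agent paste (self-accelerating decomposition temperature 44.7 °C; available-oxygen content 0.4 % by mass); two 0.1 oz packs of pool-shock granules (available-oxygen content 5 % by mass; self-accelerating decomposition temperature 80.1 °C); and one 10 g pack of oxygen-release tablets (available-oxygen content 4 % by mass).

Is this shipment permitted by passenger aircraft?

Yes

With self-accelerating decomposition temperature 44.7 °C (< 50 °C), the curing-agent paste falls in Category SR.
The pool-shock granules have available-oxygen content 5 % by mass, which is ≥ 3 % by mass, so they are Category OX (Oxidizer).
Oxygen-release tablets: available-oxygen content 4 % by mass ≥ 3 % by mass → Category OX (Oxidizer).
Category SR quantity: three 716.67 kg packs = 2150.01 kg.
That is within the Category SR passenger aircraft limit of 2500 kg.
Category OX net quantity: (two 0.1 oz packs = 5.68 g) + 10 g = 15.68 g.
15.68 g is within the passenger aircraft limit of 20 g for Category OX.
The segregation rule (Category SR with Category LB) does not apply to Category SR with Category OX.
Every hazard category is within its passenger aircraft limit and no segregation rule is violated.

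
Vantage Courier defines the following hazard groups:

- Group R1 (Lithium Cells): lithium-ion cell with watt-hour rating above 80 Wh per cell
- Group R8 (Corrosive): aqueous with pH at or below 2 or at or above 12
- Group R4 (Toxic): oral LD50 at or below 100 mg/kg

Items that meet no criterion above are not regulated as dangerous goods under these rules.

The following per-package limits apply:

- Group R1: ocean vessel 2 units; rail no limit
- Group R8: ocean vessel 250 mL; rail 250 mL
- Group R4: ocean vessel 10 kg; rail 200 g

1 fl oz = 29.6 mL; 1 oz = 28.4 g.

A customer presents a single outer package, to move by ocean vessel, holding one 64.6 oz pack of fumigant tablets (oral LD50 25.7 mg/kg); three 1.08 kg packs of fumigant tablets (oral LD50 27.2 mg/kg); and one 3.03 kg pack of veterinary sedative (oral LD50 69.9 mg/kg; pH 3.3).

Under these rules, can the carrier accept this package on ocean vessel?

The fumigant tablets have oral LD50 25.7 mg/kg, which is ≤ 100 mg/kg, so they are Group R4 (Toxic).
Fumigant tablets: oral LD50 27.2 mg/kg ≤ 100 mg/kg → Group R4 (Toxic).
With oral LD50 69.9 mg/kg (≤ 100 mg/kg), the veterinary sedative falls in Group R4.
Group R4 net quantity: (one 64.6 oz pack = 1834.64 g) + (three 1.08 kg packs = 3.24 kg) + 3.03 kg = 8104.64 g.
8104.64 g ≤ 10 kg (ocean vessel limit, Group R4) — within limit.

Yes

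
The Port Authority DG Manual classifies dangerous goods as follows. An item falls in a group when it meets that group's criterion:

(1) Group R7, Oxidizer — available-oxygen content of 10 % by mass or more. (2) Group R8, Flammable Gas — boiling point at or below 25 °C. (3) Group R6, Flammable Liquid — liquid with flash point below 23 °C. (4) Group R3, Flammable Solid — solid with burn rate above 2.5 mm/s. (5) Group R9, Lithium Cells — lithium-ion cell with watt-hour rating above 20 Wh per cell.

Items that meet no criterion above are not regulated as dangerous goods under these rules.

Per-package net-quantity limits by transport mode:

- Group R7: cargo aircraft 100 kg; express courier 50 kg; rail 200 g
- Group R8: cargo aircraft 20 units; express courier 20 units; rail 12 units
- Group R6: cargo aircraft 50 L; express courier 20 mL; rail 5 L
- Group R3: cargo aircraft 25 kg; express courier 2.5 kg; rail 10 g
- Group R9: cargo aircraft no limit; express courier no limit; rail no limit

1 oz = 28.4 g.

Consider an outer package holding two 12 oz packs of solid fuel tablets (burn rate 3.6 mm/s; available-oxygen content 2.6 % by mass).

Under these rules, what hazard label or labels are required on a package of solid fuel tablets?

Group R3

With burn rate 3.6 mm/s (> 2.5 mm/s), the solid fuel tablets fall in Group R3.
Only the Group R3 label is required.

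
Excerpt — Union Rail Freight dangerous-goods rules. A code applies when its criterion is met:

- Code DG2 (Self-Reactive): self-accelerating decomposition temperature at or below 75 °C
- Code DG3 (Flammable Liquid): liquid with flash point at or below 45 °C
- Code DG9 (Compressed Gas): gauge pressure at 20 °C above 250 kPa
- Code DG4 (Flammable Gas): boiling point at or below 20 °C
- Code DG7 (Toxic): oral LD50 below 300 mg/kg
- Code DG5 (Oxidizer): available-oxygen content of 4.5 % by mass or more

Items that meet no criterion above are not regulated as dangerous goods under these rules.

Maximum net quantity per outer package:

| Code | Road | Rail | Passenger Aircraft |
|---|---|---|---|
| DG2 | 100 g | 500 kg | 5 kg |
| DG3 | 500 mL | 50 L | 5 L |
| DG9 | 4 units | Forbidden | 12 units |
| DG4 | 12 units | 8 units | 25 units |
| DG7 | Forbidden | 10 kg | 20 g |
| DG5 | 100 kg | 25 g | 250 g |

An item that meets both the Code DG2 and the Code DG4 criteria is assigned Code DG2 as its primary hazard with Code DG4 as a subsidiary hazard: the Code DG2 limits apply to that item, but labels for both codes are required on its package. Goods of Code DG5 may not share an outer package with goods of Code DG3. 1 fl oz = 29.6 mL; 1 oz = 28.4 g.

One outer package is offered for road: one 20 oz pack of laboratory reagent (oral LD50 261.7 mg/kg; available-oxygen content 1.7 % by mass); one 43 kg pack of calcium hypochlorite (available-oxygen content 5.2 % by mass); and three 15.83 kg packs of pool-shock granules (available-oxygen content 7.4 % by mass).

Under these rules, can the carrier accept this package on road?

No

Laboratory reagent: oral LD50 261.7 mg/kg < 300 mg/kg → Code DG7 (Toxic).
Available-oxygen content 5.2 % by mass meets the Code DG5 criterion (Oxidizer), so the calcium hypochlorite is Code DG5.
With available-oxygen content 7.4 % by mass (≥ 4.5 % by mass), the pool-shock granules fall in Code DG5.
Code DG5 net quantity: 43 kg + (three 15.83 kg packs = 47.49 kg) = 90.49 kg.
90.49 kg is within the road limit of 100 kg for Code DG5.
Code DG7 quantity: one 20 oz pack = 568 g.
Code DG7 is Forbidden by road.
The segregation rule (Code DG5 with Code DG3) does not apply to Code DG5 with Code DG7.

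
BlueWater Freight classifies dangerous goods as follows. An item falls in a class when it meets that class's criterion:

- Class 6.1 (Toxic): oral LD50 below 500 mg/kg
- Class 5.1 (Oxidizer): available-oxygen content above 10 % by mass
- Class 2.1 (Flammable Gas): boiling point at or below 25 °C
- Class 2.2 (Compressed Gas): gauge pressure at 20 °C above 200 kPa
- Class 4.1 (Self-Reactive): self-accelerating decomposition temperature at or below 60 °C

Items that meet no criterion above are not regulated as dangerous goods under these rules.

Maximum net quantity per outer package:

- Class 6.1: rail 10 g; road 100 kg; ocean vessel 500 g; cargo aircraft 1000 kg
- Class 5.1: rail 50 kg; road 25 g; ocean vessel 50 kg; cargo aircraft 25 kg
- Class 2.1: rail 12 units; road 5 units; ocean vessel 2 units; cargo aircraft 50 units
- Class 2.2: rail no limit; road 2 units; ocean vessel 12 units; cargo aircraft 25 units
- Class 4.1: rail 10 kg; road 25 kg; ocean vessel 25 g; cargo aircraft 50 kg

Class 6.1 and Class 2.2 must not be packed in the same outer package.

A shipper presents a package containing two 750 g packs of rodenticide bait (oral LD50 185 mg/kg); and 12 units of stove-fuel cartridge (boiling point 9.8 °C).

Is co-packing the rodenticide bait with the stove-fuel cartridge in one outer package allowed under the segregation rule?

Rodenticide bait: oral LD50 185 mg/kg < 500 mg/kg → Class 6.1 (Toxic).
The stove-fuel cartridge has boiling point 9.8 °C, which is ≤ 25 °C, so it is Class 2.1 (Flammable Gas).
No segregation rule bars Class 6.1 with Class 2.1.

Yes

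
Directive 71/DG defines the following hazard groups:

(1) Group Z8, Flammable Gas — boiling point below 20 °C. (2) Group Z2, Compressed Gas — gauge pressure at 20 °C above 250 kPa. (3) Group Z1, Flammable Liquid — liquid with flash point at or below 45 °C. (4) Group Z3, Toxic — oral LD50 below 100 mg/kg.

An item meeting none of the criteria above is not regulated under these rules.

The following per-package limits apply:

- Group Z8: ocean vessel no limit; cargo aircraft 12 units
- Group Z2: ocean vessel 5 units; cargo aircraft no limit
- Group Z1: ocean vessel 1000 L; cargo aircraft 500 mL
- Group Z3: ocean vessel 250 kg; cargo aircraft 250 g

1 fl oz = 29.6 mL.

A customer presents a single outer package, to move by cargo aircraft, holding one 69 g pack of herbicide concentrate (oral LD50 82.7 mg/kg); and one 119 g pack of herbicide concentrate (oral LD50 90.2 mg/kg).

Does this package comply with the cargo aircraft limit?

The herbicide concentrate has oral LD50 82.7 mg/kg, which is < 100 mg/kg, so it is Group Z3 (Toxic).
With oral LD50 90.2 mg/kg (< 100 mg/kg), the herbicide concentrate falls in Group Z3.
Group Z3 net quantity: 69 g + 119 g = 188 g.
188 g is within the cargo aircraft limit of 250 g for Group Z3.

Yes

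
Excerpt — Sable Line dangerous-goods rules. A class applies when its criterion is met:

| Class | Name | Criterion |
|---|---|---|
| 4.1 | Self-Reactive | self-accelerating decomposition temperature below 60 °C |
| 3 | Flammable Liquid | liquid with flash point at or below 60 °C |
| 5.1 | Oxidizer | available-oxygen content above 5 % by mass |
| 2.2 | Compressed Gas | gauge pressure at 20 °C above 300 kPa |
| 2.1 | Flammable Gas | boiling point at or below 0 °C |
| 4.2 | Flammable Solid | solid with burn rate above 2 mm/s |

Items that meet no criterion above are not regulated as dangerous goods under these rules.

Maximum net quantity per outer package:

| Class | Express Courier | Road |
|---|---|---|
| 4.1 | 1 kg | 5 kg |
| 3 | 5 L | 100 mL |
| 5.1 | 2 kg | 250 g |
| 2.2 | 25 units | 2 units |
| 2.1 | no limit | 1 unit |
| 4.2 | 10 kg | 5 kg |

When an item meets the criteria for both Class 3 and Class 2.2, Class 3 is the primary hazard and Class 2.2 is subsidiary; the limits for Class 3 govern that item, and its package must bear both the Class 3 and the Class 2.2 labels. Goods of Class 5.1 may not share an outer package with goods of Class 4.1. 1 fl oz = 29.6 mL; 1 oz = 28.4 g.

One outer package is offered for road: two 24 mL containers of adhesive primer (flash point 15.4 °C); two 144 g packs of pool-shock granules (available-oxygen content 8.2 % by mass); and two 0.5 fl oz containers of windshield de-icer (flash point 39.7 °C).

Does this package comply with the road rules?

Adhesive primer: flash point 15.4 °C ≤ 60 °C → Class 3 (Flammable Liquid).
Pool-shock granules: available-oxygen content 8.2 % by mass > 5 % by mass → Class 5.1 (Oxidizer).
The windshield de-icer has flash point 39.7 °C, which is ≤ 60 °C, so it is Class 3 (Flammable Liquid).
Class 5.1 quantity: two 144 g packs = 288 g.
288 g > 250 g (road limit, Class 5.1) — over the limit.
Total Class 3: (two 24 mL containers = 48 mL) + (two 0.5 fl oz containers = 29.6 mL) = 77.6 mL.
77.6 mL is within the road limit of 100 mL for Class 3.
The segregation rule (Class 5.1 with Class 4.1) does not apply to Class 5.1 with Class 3.

No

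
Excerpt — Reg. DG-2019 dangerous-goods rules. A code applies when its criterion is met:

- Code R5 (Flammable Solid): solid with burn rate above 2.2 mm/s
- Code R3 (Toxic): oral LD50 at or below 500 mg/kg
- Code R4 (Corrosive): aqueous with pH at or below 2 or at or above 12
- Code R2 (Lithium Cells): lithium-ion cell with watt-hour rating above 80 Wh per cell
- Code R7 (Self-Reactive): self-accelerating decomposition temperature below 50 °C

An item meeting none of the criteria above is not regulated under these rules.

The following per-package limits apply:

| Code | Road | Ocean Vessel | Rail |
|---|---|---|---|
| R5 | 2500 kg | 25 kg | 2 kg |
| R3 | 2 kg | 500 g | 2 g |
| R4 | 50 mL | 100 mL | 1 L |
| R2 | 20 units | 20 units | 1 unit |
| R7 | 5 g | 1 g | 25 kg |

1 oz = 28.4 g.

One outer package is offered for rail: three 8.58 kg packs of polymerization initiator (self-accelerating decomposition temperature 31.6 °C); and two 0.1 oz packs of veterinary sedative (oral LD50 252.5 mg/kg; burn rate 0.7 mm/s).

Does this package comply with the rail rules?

Polymerization initiator: self-accelerating decomposition temperature 31.6 °C < 50 °C → Code R7 (Self-Reactive).
Veterinary sedative: oral LD50 252.5 mg/kg ≤ 500 mg/kg → Code R3 (Toxic).
Code R7 quantity: three 8.58 kg packs = 25.74 kg.
25.74 kg > 25 kg (rail limit, Code R7) — over the limit.
Code R3 quantity: two 0.1 oz packs = 5.68 g.
That exceeds the Code R3 rail limit of 2 g.

No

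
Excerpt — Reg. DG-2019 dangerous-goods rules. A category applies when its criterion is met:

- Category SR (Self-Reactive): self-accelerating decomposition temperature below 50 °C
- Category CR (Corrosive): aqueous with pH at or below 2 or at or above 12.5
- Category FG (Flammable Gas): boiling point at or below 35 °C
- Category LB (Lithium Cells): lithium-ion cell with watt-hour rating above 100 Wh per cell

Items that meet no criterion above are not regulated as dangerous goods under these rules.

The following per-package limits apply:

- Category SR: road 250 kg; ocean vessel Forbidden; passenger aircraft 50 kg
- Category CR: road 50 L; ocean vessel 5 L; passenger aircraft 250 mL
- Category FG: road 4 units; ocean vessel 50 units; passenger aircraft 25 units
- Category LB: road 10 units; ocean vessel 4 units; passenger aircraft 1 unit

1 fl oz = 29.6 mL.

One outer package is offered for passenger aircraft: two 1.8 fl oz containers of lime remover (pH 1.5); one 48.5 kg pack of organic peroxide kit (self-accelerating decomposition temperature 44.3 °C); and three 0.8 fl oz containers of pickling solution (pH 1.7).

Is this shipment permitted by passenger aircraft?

Yes

The lime remover has pH 1.5, which is ≤ 2, so it is Category CR (Corrosive).
With self-accelerating decomposition temperature 44.3 °C (< 50 °C), the organic peroxide kit falls in Category SR.
Pickling solution: pH 1.7 ≤ 2 → Category CR (Corrosive).
Category CR net quantity: (two 1.8 fl oz containers = 106.56 mL) + (three 0.8 fl oz containers = 71.04 mL) = 177.6 mL.
That is within the Category CR passenger aircraft limit of 250 mL.
Category SR quantity: 48.5 kg.
48.5 kg ≤ 50 kg (passenger aircraft limit, Category SR) — within limit.
Every hazard category is within its passenger aircraft limit and no segregation rule is violated.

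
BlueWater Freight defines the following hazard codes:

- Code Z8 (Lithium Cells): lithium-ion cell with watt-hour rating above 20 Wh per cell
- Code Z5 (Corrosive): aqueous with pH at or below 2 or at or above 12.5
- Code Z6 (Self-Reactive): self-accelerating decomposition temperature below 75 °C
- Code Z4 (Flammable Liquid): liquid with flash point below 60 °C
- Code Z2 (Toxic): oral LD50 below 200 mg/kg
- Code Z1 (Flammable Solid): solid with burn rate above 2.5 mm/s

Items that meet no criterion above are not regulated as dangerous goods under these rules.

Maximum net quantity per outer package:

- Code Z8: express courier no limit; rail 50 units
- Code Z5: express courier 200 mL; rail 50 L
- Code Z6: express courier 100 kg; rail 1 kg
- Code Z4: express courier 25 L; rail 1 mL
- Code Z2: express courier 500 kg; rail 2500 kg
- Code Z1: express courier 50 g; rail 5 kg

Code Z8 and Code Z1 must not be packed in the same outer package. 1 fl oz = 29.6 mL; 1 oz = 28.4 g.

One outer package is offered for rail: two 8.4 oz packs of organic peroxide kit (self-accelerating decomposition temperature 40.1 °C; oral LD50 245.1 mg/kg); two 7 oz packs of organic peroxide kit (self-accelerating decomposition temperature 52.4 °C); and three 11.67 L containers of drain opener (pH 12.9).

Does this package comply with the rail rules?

Yes

Self-accelerating decomposition temperature 40.1 °C meets the Code Z6 criterion (Self-Reactive), so the organic peroxide kit is Code Z6.
With self-accelerating decomposition temperature 52.4 °C (< 75 °C), the organic peroxide kit falls in Code Z6.
pH 12.9 meets the Code Z5 criterion (Corrosive), so the drain opener is Code Z5.
Total Code Z6: (two 8.4 oz packs = 477.12 g) + (two 7 oz packs = 397.6 g) = 874.72 g.
874.72 g is within the rail limit of 1 kg for Code Z6.
Code Z5 quantity: three 11.67 L containers = 35.01 L.
35.01 L ≤ 50 L (rail limit, Code Z5) — within limit.
The segregation rule (Code Z8 with Code Z1) does not apply to Code Z6 with Code Z5.
Every hazard code is within its rail limit and no segregation rule is violated.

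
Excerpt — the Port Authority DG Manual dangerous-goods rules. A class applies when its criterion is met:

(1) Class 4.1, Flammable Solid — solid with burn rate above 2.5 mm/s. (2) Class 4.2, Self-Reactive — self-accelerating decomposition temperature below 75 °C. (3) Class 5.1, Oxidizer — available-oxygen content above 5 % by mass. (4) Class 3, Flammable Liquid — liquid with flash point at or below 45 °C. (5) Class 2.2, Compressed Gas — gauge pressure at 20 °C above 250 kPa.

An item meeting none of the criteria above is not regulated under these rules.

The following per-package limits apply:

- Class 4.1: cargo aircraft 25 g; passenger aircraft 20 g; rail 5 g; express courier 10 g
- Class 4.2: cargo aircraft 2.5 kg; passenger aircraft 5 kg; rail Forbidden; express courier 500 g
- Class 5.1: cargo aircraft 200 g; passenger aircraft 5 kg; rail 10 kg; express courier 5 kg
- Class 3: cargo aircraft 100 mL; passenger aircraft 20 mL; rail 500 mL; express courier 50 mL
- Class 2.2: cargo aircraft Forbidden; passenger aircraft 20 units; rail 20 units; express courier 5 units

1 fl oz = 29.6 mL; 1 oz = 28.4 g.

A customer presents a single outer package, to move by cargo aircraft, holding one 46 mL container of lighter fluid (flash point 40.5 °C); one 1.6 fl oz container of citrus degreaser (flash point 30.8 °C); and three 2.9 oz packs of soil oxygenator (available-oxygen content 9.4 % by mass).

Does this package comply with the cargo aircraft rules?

The lighter fluid has flash point 40.5 °C, which is ≤ 45 °C, so it is Class 3 (Flammable Liquid).
Flash point 30.8 °C meets the Class 3 criterion (Flammable Liquid), so the citrus degreaser is Class 3.
The soil oxygenator has available-oxygen content 9.4 % by mass, which is > 5 % by mass, so it is Class 5.1 (Oxidizer).
Total Class 3: 46 mL + (one 1.6 fl oz container = 47.36 mL) = 93.36 mL.
93.36 mL ≤ 100 mL (cargo aircraft limit, Class 3) — within limit.
Class 5.1 quantity: three 2.9 oz packs = 247.08 g.
247.08 g exceeds the cargo aircraft limit of 200 g for Class 5.1.

No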